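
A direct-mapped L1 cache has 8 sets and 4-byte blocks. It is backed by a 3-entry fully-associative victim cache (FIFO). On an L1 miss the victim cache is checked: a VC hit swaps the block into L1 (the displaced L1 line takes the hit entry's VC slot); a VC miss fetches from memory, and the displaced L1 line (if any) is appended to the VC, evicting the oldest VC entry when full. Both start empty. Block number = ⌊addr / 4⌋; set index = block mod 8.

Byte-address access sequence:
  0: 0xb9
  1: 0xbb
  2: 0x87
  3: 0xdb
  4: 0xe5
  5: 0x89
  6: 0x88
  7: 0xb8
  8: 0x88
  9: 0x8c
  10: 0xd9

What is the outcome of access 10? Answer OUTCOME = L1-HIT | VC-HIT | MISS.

0: 0xb9 (blk 46, set 6) → MISS  vc=[]
1: 0xbb (blk 46, set 6) → L1-HIT  vc=[]
2: 0x87 (blk 33, set 1) → MISS  vc=[]
3: 0xdb (blk 54, set 6) → MISS  vc=[46]
4: 0xe5 (blk 57, set 1) → MISS  vc=[46, 33]
5: 0x89 (blk 34, set 2) → MISS  vc=[46, 33]
6: 0x88 (blk 34, set 2) → L1-HIT  vc=[46, 33]
7: 0xb8 (blk 46, set 6) → VC-HIT  vc=[54, 33]
8: 0x88 (blk 34, set 2) → L1-HIT  vc=[54, 33]
9: 0x8c (blk 35, set 3) → MISS  vc=[54, 33]
10: 0xd9 (blk 54, set 6) → VC-HIT  vc=[46, 33]

OUTCOME = VC-HIT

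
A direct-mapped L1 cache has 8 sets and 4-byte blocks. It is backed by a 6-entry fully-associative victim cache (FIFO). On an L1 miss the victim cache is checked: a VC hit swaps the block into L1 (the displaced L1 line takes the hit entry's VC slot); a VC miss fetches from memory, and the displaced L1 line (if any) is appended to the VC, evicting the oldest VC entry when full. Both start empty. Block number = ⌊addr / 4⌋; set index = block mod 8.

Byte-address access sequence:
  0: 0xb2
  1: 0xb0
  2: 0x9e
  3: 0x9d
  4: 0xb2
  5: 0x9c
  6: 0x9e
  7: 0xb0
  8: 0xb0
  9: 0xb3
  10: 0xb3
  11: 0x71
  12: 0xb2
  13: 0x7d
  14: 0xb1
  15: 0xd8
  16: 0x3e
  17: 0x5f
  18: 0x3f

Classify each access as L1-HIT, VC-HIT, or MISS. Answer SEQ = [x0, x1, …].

SEQ = [MISS, L1-HIT, MISS, L1-HIT, L1-HIT, L1-HIT, L1-HIT, L1-HIT, L1-HIT, L1-HIT, L1-HIT, MISS, VC-HIT, MISS, L1-HIT, MISS, MISS, MISS, VC-HIT]

  [0] addr=0xb2 blk=44 s=4: MISS | VC []
  [1] addr=0xb0 blk=44 s=4: L1-HIT | VC []
  [2] addr=0x9e blk=39 s=7: MISS | VC []
  [3] addr=0x9d blk=39 s=7: L1-HIT | VC []
  [4] addr=0xb2 blk=44 s=4: L1-HIT | VC []
  [5] addr=0x9c blk=39 s=7: L1-HIT | VC []
  [6] addr=0x9e blk=39 s=7: L1-HIT | VC []
  [7] addr=0xb0 blk=44 s=4: L1-HIT | VC []
  [8] addr=0xb0 blk=44 s=4: L1-HIT | VC []
  [9] addr=0xb3 blk=44 s=4: L1-HIT | VC []
  [10] addr=0xb3 blk=44 s=4: L1-HIT | VC []
  [11] addr=0x71 blk=28 s=4: MISS | VC [44]
  [12] addr=0xb2 blk=44 s=4: VC-HIT | VC [28]
  [13] addr=0x7d blk=31 s=7: MISS | VC [28, 39]
  [14] addr=0xb1 blk=44 s=4: L1-HIT | VC [28, 39]
  [15] addr=0xd8 blk=54 s=6: MISS | VC [28, 39]
  [16] addr=0x3e blk=15 s=7: MISS | VC [28, 39, 31]
  [17] addr=0x5f blk=23 s=7: MISS | VC [28, 39, 31, 15]
  [18] addr=0x3f blk=15 s=7: VC-HIT | VC [28, 39, 31, 23]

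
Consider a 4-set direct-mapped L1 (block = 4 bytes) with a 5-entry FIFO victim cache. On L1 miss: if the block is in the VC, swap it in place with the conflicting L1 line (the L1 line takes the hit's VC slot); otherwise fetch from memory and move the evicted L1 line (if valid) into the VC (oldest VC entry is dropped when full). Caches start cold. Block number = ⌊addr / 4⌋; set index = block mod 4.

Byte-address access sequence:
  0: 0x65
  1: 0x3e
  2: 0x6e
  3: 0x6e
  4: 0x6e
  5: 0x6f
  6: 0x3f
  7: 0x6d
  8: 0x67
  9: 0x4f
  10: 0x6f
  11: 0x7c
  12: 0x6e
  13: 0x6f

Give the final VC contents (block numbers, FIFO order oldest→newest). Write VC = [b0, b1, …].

VC = [15, 19, 31]

0: 0x65 (blk 25, set 1) → MISS  vc=[]
1: 0x3e (blk 15, set 3) → MISS  vc=[]
2: 0x6e (blk 27, set 3) → MISS  vc=[15]
3: 0x6e (blk 27, set 3) → L1-HIT  vc=[15]
4: 0x6e (blk 27, set 3) → L1-HIT  vc=[15]
5: 0x6f (blk 27, set 3) → L1-HIT  vc=[15]
6: 0x3f (blk 15, set 3) → VC-HIT  vc=[27]
7: 0x6d (blk 27, set 3) → VC-HIT  vc=[15]
8: 0x67 (blk 25, set 1) → L1-HIT  vc=[15]
9: 0x4f (blk 19, set 3) → MISS  vc=[15, 27]
10: 0x6f (blk 27, set 3) → VC-HIT  vc=[15, 19]
11: 0x7c (blk 31, set 3) → MISS  vc=[15, 19, 27]
12: 0x6e (blk 27, set 3) → VC-HIT  vc=[15, 19, 31]
13: 0x6f (blk 27, set 3) → L1-HIT  vc=[15, 19, 31]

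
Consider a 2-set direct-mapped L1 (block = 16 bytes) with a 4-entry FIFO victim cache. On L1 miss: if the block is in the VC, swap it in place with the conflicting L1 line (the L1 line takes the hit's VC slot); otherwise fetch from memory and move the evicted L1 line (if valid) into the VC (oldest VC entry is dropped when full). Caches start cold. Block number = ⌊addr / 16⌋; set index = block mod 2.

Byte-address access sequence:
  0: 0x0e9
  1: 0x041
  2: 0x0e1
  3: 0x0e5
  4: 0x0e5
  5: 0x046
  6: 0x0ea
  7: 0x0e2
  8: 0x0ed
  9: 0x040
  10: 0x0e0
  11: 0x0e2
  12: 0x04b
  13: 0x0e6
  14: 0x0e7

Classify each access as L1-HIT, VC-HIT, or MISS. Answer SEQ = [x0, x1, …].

0: 0xe9 (blk 14, set 0) → MISS  vc=[]
1: 0x41 (blk 4, set 0) → MISS  vc=[14]
2: 0xe1 (blk 14, set 0) → VC-HIT  vc=[4]
3: 0xe5 (blk 14, set 0) → L1-HIT  vc=[4]
4: 0xe5 (blk 14, set 0) → L1-HIT  vc=[4]
5: 0x46 (blk 4, set 0) → VC-HIT  vc=[14]
6: 0xea (blk 14, set 0) → VC-HIT  vc=[4]
7: 0xe2 (blk 14, set 0) → L1-HIT  vc=[4]
8: 0xed (blk 14, set 0) → L1-HIT  vc=[4]
9: 0x40 (blk 4, set 0) → VC-HIT  vc=[14]
10: 0xe0 (blk 14, set 0) → VC-HIT  vc=[4]
11: 0xe2 (blk 14, set 0) → L1-HIT  vc=[4]
12: 0x4b (blk 4, set 0) → VC-HIT  vc=[14]
13: 0xe6 (blk 14, set 0) → VC-HIT  vc=[4]
14: 0xe7 (blk 14, set 0) → L1-HIT  vc=[4]

SEQ = [MISS, MISS, VC-HIT, L1-HIT, L1-HIT, VC-HIT, VC-HIT, L1-HIT, L1-HIT, VC-HIT, VC-HIT, L1-HIT, VC-HIT, VC-HIT, L1-HIT]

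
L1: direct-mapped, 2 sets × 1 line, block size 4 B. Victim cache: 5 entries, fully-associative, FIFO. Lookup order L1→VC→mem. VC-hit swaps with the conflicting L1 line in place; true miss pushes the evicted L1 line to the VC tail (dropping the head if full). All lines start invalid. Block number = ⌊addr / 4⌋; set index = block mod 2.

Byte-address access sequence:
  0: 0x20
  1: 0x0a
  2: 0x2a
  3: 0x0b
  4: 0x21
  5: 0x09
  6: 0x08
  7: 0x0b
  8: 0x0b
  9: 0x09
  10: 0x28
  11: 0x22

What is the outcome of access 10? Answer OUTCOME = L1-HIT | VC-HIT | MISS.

OUTCOME = VC-HIT

0: 0x20 (blk 8, set 0) → MISS  vc=[]
1: 0xa (blk 2, set 0) → MISS  vc=[8]
2: 0x2a (blk 10, set 0) → MISS  vc=[8, 2]
3: 0xb (blk 2, set 0) → VC-HIT  vc=[8, 10]
4: 0x21 (blk 8, set 0) → VC-HIT  vc=[2, 10]
5: 0x9 (blk 2, set 0) → VC-HIT  vc=[8, 10]
6: 0x8 (blk 2, set 0) → L1-HIT  vc=[8, 10]
7: 0xb (blk 2, set 0) → L1-HIT  vc=[8, 10]
8: 0xb (blk 2, set 0) → L1-HIT  vc=[8, 10]
9: 0x9 (blk 2, set 0) → L1-HIT  vc=[8, 10]
10: 0x28 (blk 10, set 0) → VC-HIT  vc=[8, 2]
11: 0x22 (blk 8, set 0) → VC-HIT  vc=[10, 2]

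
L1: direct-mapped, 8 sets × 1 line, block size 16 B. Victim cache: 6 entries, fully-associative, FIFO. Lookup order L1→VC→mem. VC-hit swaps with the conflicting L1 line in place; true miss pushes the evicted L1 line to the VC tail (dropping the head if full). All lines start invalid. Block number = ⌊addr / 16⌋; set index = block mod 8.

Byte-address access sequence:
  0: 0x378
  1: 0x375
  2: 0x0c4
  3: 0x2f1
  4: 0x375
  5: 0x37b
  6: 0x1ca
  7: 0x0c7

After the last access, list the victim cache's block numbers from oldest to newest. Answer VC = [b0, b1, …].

#0 0x378→b55/s7 MISS; vc=[]
#1 0x375→b55/s7 L1-HIT; vc=[]
#2 0xc4→b12/s4 MISS; vc=[]
#3 0x2f1→b47/s7 MISS; vc=[55]
#4 0x375→b55/s7 VC-HIT; vc=[47]
#5 0x37b→b55/s7 L1-HIT; vc=[47]
#6 0x1ca→b28/s4 MISS; vc=[47,12]
#7 0xc7→b12/s4 VC-HIT; vc=[47,28]

VC = [47, 28]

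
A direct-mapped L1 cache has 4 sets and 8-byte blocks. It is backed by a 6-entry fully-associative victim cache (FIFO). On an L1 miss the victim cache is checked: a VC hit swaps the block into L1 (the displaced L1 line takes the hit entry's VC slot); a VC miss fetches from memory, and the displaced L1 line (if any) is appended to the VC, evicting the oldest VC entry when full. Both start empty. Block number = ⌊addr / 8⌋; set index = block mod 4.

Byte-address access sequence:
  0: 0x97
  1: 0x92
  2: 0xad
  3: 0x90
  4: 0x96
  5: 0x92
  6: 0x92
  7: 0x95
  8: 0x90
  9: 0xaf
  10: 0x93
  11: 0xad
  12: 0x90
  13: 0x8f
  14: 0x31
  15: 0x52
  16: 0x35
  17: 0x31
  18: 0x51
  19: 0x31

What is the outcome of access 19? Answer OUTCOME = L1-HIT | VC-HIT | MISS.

  [0] addr=0x97 blk=18 s=2: MISS | VC []
  [1] addr=0x92 blk=18 s=2: L1-HIT | VC []
  [2] addr=0xad blk=21 s=1: MISS | VC []
  [3] addr=0x90 blk=18 s=2: L1-HIT | VC []
  [4] addr=0x96 blk=18 s=2: L1-HIT | VC []
  [5] addr=0x92 blk=18 s=2: L1-HIT | VC []
  [6] addr=0x92 blk=18 s=2: L1-HIT | VC []
  [7] addr=0x95 blk=18 s=2: L1-HIT | VC []
  [8] addr=0x90 blk=18 s=2: L1-HIT | VC []
  [9] addr=0xaf blk=21 s=1: L1-HIT | VC []
  [10] addr=0x93 blk=18 s=2: L1-HIT | VC []
  [11] addr=0xad blk=21 s=1: L1-HIT | VC []
  [12] addr=0x90 blk=18 s=2: L1-HIT | VC []
  [13] addr=0x8f blk=17 s=1: MISS | VC [21]
  [14] addr=0x31 blk=6 s=2: MISS | VC [21, 18]
  [15] addr=0x52 blk=10 s=2: MISS | VC [21, 18, 6]
  [16] addr=0x35 blk=6 s=2: VC-HIT | VC [21, 18, 10]
  [17] addr=0x31 blk=6 s=2: L1-HIT | VC [21, 18, 10]
  [18] addr=0x51 blk=10 s=2: VC-HIT | VC [21, 18, 6]
  [19] addr=0x31 blk=6 s=2: VC-HIT | VC [21, 18, 10]

OUTCOME = VC-HIT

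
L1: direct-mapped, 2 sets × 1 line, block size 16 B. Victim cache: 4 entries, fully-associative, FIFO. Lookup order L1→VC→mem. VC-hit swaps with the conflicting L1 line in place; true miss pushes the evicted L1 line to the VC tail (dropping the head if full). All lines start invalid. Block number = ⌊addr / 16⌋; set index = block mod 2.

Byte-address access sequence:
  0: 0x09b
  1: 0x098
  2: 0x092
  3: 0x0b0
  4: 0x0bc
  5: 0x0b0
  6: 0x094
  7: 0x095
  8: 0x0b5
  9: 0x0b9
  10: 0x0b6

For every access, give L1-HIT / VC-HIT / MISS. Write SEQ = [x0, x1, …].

  [0] addr=0x9b blk=9 s=1: MISS | VC []
  [1] addr=0x98 blk=9 s=1: L1-HIT | VC []
  [2] addr=0x92 blk=9 s=1: L1-HIT | VC []
  [3] addr=0xb0 blk=11 s=1: MISS | VC [9]
  [4] addr=0xbc blk=11 s=1: L1-HIT | VC [9]
  [5] addr=0xb0 blk=11 s=1: L1-HIT | VC [9]
  [6] addr=0x94 blk=9 s=1: VC-HIT | VC [11]
  [7] addr=0x95 blk=9 s=1: L1-HIT | VC [11]
  [8] addr=0xb5 blk=11 s=1: VC-HIT | VC [9]
  [9] addr=0xb9 blk=11 s=1: L1-HIT | VC [9]
  [10] addr=0xb6 blk=11 s=1: L1-HIT | VC [9]

SEQ = [MISS, L1-HIT, L1-HIT, MISS, L1-HIT, L1-HIT, VC-HIT, L1-HIT, VC-HIT, L1-HIT, L1-HIT]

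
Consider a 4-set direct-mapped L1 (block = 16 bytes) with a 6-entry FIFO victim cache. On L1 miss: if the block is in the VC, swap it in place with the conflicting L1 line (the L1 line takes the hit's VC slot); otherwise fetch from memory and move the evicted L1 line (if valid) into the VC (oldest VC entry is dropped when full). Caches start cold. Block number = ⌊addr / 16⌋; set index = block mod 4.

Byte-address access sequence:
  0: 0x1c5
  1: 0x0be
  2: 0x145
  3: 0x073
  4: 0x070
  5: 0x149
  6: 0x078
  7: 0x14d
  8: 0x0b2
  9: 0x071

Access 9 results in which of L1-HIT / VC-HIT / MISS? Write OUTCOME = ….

0: 0x1c5 (blk 28, set 0) → MISS  vc=[]
1: 0xbe (blk 11, set 3) → MISS  vc=[]
2: 0x145 (blk 20, set 0) → MISS  vc=[28]
3: 0x73 (blk 7, set 3) → MISS  vc=[28, 11]
4: 0x70 (blk 7, set 3) → L1-HIT  vc=[28, 11]
5: 0x149 (blk 20, set 0) → L1-HIT  vc=[28, 11]
6: 0x78 (blk 7, set 3) → L1-HIT  vc=[28, 11]
7: 0x14d (blk 20, set 0) → L1-HIT  vc=[28, 11]
8: 0xb2 (blk 11, set 3) → VC-HIT  vc=[28, 7]
9: 0x71 (blk 7, set 3) → VC-HIT  vc=[28, 11]

OUTCOME = VC-HIT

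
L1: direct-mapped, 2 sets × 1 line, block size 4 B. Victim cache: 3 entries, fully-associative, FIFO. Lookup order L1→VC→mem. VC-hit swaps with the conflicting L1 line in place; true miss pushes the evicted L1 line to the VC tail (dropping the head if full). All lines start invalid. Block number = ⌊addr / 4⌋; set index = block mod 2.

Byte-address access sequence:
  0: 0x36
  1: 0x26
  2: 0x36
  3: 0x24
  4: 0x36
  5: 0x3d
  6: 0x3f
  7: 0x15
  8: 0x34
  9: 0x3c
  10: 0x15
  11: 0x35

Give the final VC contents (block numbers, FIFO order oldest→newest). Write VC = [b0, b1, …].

VC = [9, 15, 5]

#0 0x36→b13/s1 MISS; vc=[]
#1 0x26→b9/s1 MISS; vc=[13]
#2 0x36→b13/s1 VC-HIT; vc=[9]
#3 0x24→b9/s1 VC-HIT; vc=[13]
#4 0x36→b13/s1 VC-HIT; vc=[9]
#5 0x3d→b15/s1 MISS; vc=[9,13]
#6 0x3f→b15/s1 L1-HIT; vc=[9,13]
#7 0x15→b5/s1 MISS; vc=[9,13,15]
#8 0x34→b13/s1 VC-HIT; vc=[9,5,15]
#9 0x3c→b15/s1 VC-HIT; vc=[9,5,13]
#10 0x15→b5/s1 VC-HIT; vc=[9,15,13]
#11 0x35→b13/s1 VC-HIT; vc=[9,15,5]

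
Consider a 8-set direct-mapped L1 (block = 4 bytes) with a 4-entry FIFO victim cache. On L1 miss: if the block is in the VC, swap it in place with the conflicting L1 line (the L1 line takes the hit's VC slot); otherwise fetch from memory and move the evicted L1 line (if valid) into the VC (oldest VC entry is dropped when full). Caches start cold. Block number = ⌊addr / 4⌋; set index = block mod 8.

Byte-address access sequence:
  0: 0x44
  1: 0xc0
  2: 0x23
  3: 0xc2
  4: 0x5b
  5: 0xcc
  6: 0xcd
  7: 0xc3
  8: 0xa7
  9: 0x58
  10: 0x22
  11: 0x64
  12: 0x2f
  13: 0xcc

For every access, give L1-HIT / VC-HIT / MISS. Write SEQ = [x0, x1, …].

  [0] addr=0x44 blk=17 s=1: MISS | VC []
  [1] addr=0xc0 blk=48 s=0: MISS | VC []
  [2] addr=0x23 blk=8 s=0: MISS | VC [48]
  [3] addr=0xc2 blk=48 s=0: VC-HIT | VC [8]
  [4] addr=0x5b blk=22 s=6: MISS | VC [8]
  [5] addr=0xcc blk=51 s=3: MISS | VC [8]
  [6] addr=0xcd blk=51 s=3: L1-HIT | VC [8]
  [7] addr=0xc3 blk=48 s=0: L1-HIT | VC [8]
  [8] addr=0xa7 blk=41 s=1: MISS | VC [8, 17]
  [9] addr=0x58 blk=22 s=6: L1-HIT | VC [8, 17]
  [10] addr=0x22 blk=8 s=0: VC-HIT | VC [48, 17]
  [11] addr=0x64 blk=25 s=1: MISS | VC [48, 17, 41]
  [12] addr=0x2f blk=11 s=3: MISS | VC [48, 17, 41, 51]
  [13] addr=0xcc blk=51 s=3: VC-HIT | VC [48, 17, 41, 11]

SEQ = [MISS, MISS, MISS, VC-HIT, MISS, MISS, L1-HIT, L1-HIT, MISS, L1-HIT, VC-HIT, MISS, MISS, VC-HIT]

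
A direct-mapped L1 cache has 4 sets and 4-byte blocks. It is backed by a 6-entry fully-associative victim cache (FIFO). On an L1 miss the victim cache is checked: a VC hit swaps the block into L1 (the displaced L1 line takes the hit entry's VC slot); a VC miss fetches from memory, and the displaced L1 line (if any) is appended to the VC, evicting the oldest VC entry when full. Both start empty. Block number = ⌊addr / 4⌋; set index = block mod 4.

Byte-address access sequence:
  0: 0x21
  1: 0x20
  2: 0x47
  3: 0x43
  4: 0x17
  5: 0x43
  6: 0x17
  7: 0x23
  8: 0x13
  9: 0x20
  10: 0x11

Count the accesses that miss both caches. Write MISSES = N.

#0 0x21→b8/s0 MISS; vc=[]
#1 0x20→b8/s0 L1-HIT; vc=[]
#2 0x47→b17/s1 MISS; vc=[]
#3 0x43→b16/s0 MISS; vc=[8]
#4 0x17→b5/s1 MISS; vc=[8,17]
#5 0x43→b16/s0 L1-HIT; vc=[8,17]
#6 0x17→b5/s1 L1-HIT; vc=[8,17]
#7 0x23→b8/s0 VC-HIT; vc=[16,17]
#8 0x13→b4/s0 MISS; vc=[16,17,8]
#9 0x20→b8/s0 VC-HIT; vc=[16,17,4]
#10 0x11→b4/s0 VC-HIT; vc=[16,17,8]

MISSES = 5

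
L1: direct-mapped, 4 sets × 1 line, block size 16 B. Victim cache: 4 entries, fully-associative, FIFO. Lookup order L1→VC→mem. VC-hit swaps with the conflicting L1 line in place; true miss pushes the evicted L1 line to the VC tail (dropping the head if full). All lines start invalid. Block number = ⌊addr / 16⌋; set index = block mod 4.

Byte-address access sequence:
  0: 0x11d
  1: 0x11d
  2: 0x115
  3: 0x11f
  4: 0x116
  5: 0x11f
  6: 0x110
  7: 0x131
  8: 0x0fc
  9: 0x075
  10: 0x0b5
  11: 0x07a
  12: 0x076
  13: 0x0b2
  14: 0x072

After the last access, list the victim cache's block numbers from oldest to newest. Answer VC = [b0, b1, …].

VC = [19, 15, 11]

#0 0x11d→b17/s1 MISS; vc=[]
#1 0x11d→b17/s1 L1-HIT; vc=[]
#2 0x115→b17/s1 L1-HIT; vc=[]
#3 0x11f→b17/s1 L1-HIT; vc=[]
#4 0x116→b17/s1 L1-HIT; vc=[]
#5 0x11f→b17/s1 L1-HIT; vc=[]
#6 0x110→b17/s1 L1-HIT; vc=[]
#7 0x131→b19/s3 MISS; vc=[]
#8 0xfc→b15/s3 MISS; vc=[19]
#9 0x75→b7/s3 MISS; vc=[19,15]
#10 0xb5→b11/s3 MISS; vc=[19,15,7]
#11 0x7a→b7/s3 VC-HIT; vc=[19,15,11]
#12 0x76→b7/s3 L1-HIT; vc=[19,15,11]
#13 0xb2→b11/s3 VC-HIT; vc=[19,15,7]
#14 0x72→b7/s3 VC-HIT; vc=[19,15,11]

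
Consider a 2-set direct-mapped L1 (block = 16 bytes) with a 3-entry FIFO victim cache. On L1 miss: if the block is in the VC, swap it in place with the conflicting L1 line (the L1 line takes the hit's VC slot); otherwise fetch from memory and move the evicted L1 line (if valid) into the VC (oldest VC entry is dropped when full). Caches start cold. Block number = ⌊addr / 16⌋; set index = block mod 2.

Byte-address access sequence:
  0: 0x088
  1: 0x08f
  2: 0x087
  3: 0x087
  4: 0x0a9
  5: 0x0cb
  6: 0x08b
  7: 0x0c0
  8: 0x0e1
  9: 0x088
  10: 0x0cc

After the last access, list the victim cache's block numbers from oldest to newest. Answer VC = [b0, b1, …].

VC = [14, 10, 8]

0: 0x88 (blk 8, set 0) → MISS  vc=[]
1: 0x8f (blk 8, set 0) → L1-HIT  vc=[]
2: 0x87 (blk 8, set 0) → L1-HIT  vc=[]
3: 0x87 (blk 8, set 0) → L1-HIT  vc=[]
4: 0xa9 (blk 10, set 0) → MISS  vc=[8]
5: 0xcb (blk 12, set 0) → MISS  vc=[8, 10]
6: 0x8b (blk 8, set 0) → VC-HIT  vc=[12, 10]
7: 0xc0 (blk 12, set 0) → VC-HIT  vc=[8, 10]
8: 0xe1 (blk 14, set 0) → MISS  vc=[8, 10, 12]
9: 0x88 (blk 8, set 0) → VC-HIT  vc=[14, 10, 12]
10: 0xcc (blk 12, set 0) → VC-HIT  vc=[14, 10, 8]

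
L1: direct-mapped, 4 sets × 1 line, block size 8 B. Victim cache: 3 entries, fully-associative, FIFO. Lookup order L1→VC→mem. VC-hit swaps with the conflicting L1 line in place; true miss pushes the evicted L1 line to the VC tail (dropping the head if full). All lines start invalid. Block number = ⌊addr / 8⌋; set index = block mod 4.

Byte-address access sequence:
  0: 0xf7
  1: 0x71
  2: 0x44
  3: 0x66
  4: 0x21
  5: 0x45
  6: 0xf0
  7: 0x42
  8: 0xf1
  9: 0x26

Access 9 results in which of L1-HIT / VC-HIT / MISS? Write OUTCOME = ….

OUTCOME = VC-HIT

  [0] addr=0xf7 blk=30 s=2: MISS | VC []
  [1] addr=0x71 blk=14 s=2: MISS | VC [30]
  [2] addr=0x44 blk=8 s=0: MISS | VC [30]
  [3] addr=0x66 blk=12 s=0: MISS | VC [30, 8]
  [4] addr=0x21 blk=4 s=0: MISS | VC [30, 8, 12]
  [5] addr=0x45 blk=8 s=0: VC-HIT | VC [30, 4, 12]
  [6] addr=0xf0 blk=30 s=2: VC-HIT | VC [14, 4, 12]
  [7] addr=0x42 blk=8 s=0: L1-HIT | VC [14, 4, 12]
  [8] addr=0xf1 blk=30 s=2: L1-HIT | VC [14, 4, 12]
  [9] addr=0x26 blk=4 s=0: VC-HIT | VC [14, 8, 12]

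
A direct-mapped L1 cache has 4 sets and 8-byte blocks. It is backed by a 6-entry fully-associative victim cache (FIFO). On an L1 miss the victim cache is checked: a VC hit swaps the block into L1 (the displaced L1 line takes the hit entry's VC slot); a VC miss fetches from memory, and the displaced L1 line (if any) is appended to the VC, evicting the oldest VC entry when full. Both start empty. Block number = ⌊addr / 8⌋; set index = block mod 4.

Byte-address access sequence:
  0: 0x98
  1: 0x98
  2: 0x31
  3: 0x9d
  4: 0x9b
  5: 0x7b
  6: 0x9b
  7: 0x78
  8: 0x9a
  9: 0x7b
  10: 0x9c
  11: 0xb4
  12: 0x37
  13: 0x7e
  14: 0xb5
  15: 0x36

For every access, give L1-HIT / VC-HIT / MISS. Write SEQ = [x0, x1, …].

SEQ = [MISS, L1-HIT, MISS, L1-HIT, L1-HIT, MISS, VC-HIT, VC-HIT, VC-HIT, VC-HIT, VC-HIT, MISS, VC-HIT, VC-HIT, VC-HIT, VC-HIT]

0: 0x98 (blk 19, set 3) → MISS  vc=[]
1: 0x98 (blk 19, set 3) → L1-HIT  vc=[]
2: 0x31 (blk 6, set 2) → MISS  vc=[]
3: 0x9d (blk 19, set 3) → L1-HIT  vc=[]
4: 0x9b (blk 19, set 3) → L1-HIT  vc=[]
5: 0x7b (blk 15, set 3) → MISS  vc=[19]
6: 0x9b (blk 19, set 3) → VC-HIT  vc=[15]
7: 0x78 (blk 15, set 3) → VC-HIT  vc=[19]
8: 0x9a (blk 19, set 3) → VC-HIT  vc=[15]
9: 0x7b (blk 15, set 3) → VC-HIT  vc=[19]
10: 0x9c (blk 19, set 3) → VC-HIT  vc=[15]
11: 0xb4 (blk 22, set 2) → MISS  vc=[15, 6]
12: 0x37 (blk 6, set 2) → VC-HIT  vc=[15, 22]
13: 0x7e (blk 15, set 3) → VC-HIT  vc=[19, 22]
14: 0xb5 (blk 22, set 2) → VC-HIT  vc=[19, 6]
15: 0x36 (blk 6, set 2) → VC-HIT  vc=[19, 22]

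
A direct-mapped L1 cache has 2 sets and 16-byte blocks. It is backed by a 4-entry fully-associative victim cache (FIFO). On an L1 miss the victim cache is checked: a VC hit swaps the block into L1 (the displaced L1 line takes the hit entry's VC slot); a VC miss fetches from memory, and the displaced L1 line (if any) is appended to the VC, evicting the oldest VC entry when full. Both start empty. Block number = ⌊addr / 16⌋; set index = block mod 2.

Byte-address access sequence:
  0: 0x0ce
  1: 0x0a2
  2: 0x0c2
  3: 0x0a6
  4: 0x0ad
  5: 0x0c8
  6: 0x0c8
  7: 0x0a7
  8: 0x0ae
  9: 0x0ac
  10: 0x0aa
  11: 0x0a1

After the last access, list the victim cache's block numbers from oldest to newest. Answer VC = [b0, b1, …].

VC = [12]

#0 0xce→b12/s0 MISS; vc=[]
#1 0xa2→b10/s0 MISS; vc=[12]
#2 0xc2→b12/s0 VC-HIT; vc=[10]
#3 0xa6→b10/s0 VC-HIT; vc=[12]
#4 0xad→b10/s0 L1-HIT; vc=[12]
#5 0xc8→b12/s0 VC-HIT; vc=[10]
#6 0xc8→b12/s0 L1-HIT; vc=[10]
#7 0xa7→b10/s0 VC-HIT; vc=[12]
#8 0xae→b10/s0 L1-HIT; vc=[12]
#9 0xac→b10/s0 L1-HIT; vc=[12]
#10 0xaa→b10/s0 L1-HIT; vc=[12]
#11 0xa1→b10/s0 L1-HIT; vc=[12]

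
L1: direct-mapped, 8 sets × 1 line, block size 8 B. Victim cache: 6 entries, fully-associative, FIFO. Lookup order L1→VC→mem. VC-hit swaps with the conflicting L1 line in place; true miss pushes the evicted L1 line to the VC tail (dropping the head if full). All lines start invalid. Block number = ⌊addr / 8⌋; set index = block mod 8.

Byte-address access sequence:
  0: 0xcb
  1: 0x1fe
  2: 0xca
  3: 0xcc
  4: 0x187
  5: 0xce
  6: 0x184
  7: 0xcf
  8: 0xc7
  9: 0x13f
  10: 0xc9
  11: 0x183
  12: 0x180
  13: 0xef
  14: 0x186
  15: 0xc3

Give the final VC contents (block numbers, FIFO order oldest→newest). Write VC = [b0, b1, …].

0: 0xcb (blk 25, set 1) → MISS  vc=[]
1: 0x1fe (blk 63, set 7) → MISS  vc=[]
2: 0xca (blk 25, set 1) → L1-HIT  vc=[]
3: 0xcc (blk 25, set 1) → L1-HIT  vc=[]
4: 0x187 (blk 48, set 0) → MISS  vc=[]
5: 0xce (blk 25, set 1) → L1-HIT  vc=[]
6: 0x184 (blk 48, set 0) → L1-HIT  vc=[]
7: 0xcf (blk 25, set 1) → L1-HIT  vc=[]
8: 0xc7 (blk 24, set 0) → MISS  vc=[48]
9: 0x13f (blk 39, set 7) → MISS  vc=[48, 63]
10: 0xc9 (blk 25, set 1) → L1-HIT  vc=[48, 63]
11: 0x183 (blk 48, set 0) → VC-HIT  vc=[24, 63]
12: 0x180 (blk 48, set 0) → L1-HIT  vc=[24, 63]
13: 0xef (blk 29, set 5) → MISS  vc=[24, 63]
14: 0x186 (blk 48, set 0) → L1-HIT  vc=[24, 63]
15: 0xc3 (blk 24, set 0) → VC-HIT  vc=[48, 63]

VC = [48, 63]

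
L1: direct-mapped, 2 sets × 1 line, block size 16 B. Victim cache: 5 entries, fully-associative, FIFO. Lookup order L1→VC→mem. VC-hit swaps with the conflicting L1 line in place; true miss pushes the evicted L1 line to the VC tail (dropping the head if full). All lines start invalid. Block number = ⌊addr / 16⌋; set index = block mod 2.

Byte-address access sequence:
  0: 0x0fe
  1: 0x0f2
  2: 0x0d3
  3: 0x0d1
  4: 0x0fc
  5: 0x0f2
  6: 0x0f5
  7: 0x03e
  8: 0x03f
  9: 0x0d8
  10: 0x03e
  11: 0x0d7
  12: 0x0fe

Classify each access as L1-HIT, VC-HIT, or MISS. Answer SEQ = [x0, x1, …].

SEQ = [MISS, L1-HIT, MISS, L1-HIT, VC-HIT, L1-HIT, L1-HIT, MISS, L1-HIT, VC-HIT, VC-HIT, VC-HIT, VC-HIT]

0: 0xfe (blk 15, set 1) → MISS  vc=[]
1: 0xf2 (blk 15, set 1) → L1-HIT  vc=[]
2: 0xd3 (blk 13, set 1) → MISS  vc=[15]
3: 0xd1 (blk 13, set 1) → L1-HIT  vc=[15]
4: 0xfc (blk 15, set 1) → VC-HIT  vc=[13]
5: 0xf2 (blk 15, set 1) → L1-HIT  vc=[13]
6: 0xf5 (blk 15, set 1) → L1-HIT  vc=[13]
7: 0x3e (blk 3, set 1) → MISS  vc=[13, 15]
8: 0x3f (blk 3, set 1) → L1-HIT  vc=[13, 15]
9: 0xd8 (blk 13, set 1) → VC-HIT  vc=[3, 15]
10: 0x3e (blk 3, set 1) → VC-HIT  vc=[13, 15]
11: 0xd7 (blk 13, set 1) → VC-HIT  vc=[3, 15]
12: 0xfe (blk 15, set 1) → VC-HIT  vc=[3, 13]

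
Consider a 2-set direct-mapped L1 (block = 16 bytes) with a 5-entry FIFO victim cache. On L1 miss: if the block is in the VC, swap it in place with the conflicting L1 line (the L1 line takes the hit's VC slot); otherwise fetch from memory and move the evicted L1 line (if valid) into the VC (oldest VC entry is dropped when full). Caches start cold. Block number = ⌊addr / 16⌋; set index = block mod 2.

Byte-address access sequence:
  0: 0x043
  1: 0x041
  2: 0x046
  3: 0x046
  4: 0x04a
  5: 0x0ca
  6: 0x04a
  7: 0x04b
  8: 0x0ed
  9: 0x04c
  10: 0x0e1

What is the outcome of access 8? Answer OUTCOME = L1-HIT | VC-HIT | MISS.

  [0] addr=0x43 blk=4 s=0: MISS | VC []
  [1] addr=0x41 blk=4 s=0: L1-HIT | VC []
  [2] addr=0x46 blk=4 s=0: L1-HIT | VC []
  [3] addr=0x46 blk=4 s=0: L1-HIT | VC []
  [4] addr=0x4a blk=4 s=0: L1-HIT | VC []
  [5] addr=0xca blk=12 s=0: MISS | VC [4]
  [6] addr=0x4a blk=4 s=0: VC-HIT | VC [12]
  [7] addr=0x4b blk=4 s=0: L1-HIT | VC [12]
  [8] addr=0xed blk=14 s=0: MISS | VC [12, 4]
  [9] addr=0x4c blk=4 s=0: VC-HIT | VC [12, 14]
  [10] addr=0xe1 blk=14 s=0: VC-HIT | VC [12, 4]

OUTCOME = MISS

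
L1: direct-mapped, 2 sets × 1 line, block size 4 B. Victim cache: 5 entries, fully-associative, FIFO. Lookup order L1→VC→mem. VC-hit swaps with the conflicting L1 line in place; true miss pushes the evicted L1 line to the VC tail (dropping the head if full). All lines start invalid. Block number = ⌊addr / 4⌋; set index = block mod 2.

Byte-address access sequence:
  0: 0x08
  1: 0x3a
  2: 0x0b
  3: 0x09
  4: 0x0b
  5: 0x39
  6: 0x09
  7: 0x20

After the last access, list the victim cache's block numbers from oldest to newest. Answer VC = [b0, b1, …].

#0 0x8→b2/s0 MISS; vc=[]
#1 0x3a→b14/s0 MISS; vc=[2]
#2 0xb→b2/s0 VC-HIT; vc=[14]
#3 0x9→b2/s0 L1-HIT; vc=[14]
#4 0xb→b2/s0 L1-HIT; vc=[14]
#5 0x39→b14/s0 VC-HIT; vc=[2]
#6 0x9→b2/s0 VC-HIT; vc=[14]
#7 0x20→b8/s0 MISS; vc=[14,2]

VC = [14, 2]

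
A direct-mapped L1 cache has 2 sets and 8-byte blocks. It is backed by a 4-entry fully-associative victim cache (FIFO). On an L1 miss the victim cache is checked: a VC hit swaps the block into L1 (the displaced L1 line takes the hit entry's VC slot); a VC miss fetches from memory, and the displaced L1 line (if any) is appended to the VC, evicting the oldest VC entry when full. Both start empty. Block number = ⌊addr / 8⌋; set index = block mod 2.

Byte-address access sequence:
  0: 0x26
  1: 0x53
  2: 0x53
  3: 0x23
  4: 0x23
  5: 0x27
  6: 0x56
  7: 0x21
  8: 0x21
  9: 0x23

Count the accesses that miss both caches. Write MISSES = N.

MISSES = 2

#0 0x26→b4/s0 MISS; vc=[]
#1 0x53→b10/s0 MISS; vc=[4]
#2 0x53→b10/s0 L1-HIT; vc=[4]
#3 0x23→b4/s0 VC-HIT; vc=[10]
#4 0x23→b4/s0 L1-HIT; vc=[10]
#5 0x27→b4/s0 L1-HIT; vc=[10]
#6 0x56→b10/s0 VC-HIT; vc=[4]
#7 0x21→b4/s0 VC-HIT; vc=[10]
#8 0x21→b4/s0 L1-HIT; vc=[10]
#9 0x23→b4/s0 L1-HIT; vc=[10]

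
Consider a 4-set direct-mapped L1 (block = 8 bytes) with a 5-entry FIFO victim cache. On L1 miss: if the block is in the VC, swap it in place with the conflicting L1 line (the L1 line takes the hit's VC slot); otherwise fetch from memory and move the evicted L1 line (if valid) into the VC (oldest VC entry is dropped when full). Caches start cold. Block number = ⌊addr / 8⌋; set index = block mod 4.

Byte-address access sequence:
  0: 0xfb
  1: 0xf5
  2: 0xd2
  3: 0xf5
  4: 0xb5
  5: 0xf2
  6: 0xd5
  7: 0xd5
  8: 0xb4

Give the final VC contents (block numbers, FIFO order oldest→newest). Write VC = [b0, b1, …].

#0 0xfb→b31/s3 MISS; vc=[]
#1 0xf5→b30/s2 MISS; vc=[]
#2 0xd2→b26/s2 MISS; vc=[30]
#3 0xf5→b30/s2 VC-HIT; vc=[26]
#4 0xb5→b22/s2 MISS; vc=[26,30]
#5 0xf2→b30/s2 VC-HIT; vc=[26,22]
#6 0xd5→b26/s2 VC-HIT; vc=[30,22]
#7 0xd5→b26/s2 L1-HIT; vc=[30,22]
#8 0xb4→b22/s2 VC-HIT; vc=[30,26]

VC = [30, 26]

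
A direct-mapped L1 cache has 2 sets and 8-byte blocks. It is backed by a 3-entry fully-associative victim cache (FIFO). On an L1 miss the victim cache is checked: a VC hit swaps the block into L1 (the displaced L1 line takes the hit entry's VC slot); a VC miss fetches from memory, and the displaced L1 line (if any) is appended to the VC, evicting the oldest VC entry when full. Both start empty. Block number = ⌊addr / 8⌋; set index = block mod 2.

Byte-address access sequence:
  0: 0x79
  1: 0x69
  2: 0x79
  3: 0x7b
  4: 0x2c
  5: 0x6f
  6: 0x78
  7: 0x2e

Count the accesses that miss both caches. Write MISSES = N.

#0 0x79→b15/s1 MISS; vc=[]
#1 0x69→b13/s1 MISS; vc=[15]
#2 0x79→b15/s1 VC-HIT; vc=[13]
#3 0x7b→b15/s1 L1-HIT; vc=[13]
#4 0x2c→b5/s1 MISS; vc=[13,15]
#5 0x6f→b13/s1 VC-HIT; vc=[5,15]
#6 0x78→b15/s1 VC-HIT; vc=[5,13]
#7 0x2e→b5/s1 VC-HIT; vc=[15,13]

MISSES = 3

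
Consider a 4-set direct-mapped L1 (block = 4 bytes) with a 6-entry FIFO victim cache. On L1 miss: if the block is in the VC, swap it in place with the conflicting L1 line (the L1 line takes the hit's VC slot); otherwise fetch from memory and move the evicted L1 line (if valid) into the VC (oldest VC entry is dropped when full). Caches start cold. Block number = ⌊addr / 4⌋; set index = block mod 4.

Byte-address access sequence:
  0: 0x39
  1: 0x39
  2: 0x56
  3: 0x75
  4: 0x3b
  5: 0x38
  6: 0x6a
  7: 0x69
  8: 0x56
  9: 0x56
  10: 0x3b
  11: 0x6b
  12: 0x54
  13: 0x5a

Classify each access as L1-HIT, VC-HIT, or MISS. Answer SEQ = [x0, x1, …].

  [0] addr=0x39 blk=14 s=2: MISS | VC []
  [1] addr=0x39 blk=14 s=2: L1-HIT | VC []
  [2] addr=0x56 blk=21 s=1: MISS | VC []
  [3] addr=0x75 blk=29 s=1: MISS | VC [21]
  [4] addr=0x3b blk=14 s=2: L1-HIT | VC [21]
  [5] addr=0x38 blk=14 s=2: L1-HIT | VC [21]
  [6] addr=0x6a blk=26 s=2: MISS | VC [21, 14]
  [7] addr=0x69 blk=26 s=2: L1-HIT | VC [21, 14]
  [8] addr=0x56 blk=21 s=1: VC-HIT | VC [29, 14]
  [9] addr=0x56 blk=21 s=1: L1-HIT | VC [29, 14]
  [10] addr=0x3b blk=14 s=2: VC-HIT | VC [29, 26]
  [11] addr=0x6b blk=26 s=2: VC-HIT | VC [29, 14]
  [12] addr=0x54 blk=21 s=1: L1-HIT | VC [29, 14]
  [13] addr=0x5a blk=22 s=2: MISS | VC [29, 14, 26]

SEQ = [MISS, L1-HIT, MISS, MISS, L1-HIT, L1-HIT, MISS, L1-HIT, VC-HIT, L1-HIT, VC-HIT, VC-HIT, L1-HIT, MISS]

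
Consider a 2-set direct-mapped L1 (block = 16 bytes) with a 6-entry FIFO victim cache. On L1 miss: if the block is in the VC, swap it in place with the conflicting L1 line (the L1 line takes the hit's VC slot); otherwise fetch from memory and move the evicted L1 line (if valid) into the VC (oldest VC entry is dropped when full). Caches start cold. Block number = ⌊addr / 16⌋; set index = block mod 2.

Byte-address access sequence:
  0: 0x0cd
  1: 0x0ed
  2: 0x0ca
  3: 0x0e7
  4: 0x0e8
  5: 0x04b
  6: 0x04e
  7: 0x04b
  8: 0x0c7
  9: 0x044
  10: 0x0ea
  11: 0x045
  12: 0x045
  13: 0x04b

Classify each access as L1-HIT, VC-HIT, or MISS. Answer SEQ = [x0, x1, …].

SEQ = [MISS, MISS, VC-HIT, VC-HIT, L1-HIT, MISS, L1-HIT, L1-HIT, VC-HIT, VC-HIT, VC-HIT, VC-HIT, L1-HIT, L1-HIT]

  [0] addr=0xcd blk=12 s=0: MISS | VC []
  [1] addr=0xed blk=14 s=0: MISS | VC [12]
  [2] addr=0xca blk=12 s=0: VC-HIT | VC [14]
  [3] addr=0xe7 blk=14 s=0: VC-HIT | VC [12]
  [4] addr=0xe8 blk=14 s=0: L1-HIT | VC [12]
  [5] addr=0x4b blk=4 s=0: MISS | VC [12, 14]
  [6] addr=0x4e blk=4 s=0: L1-HIT | VC [12, 14]
  [7] addr=0x4b blk=4 s=0: L1-HIT | VC [12, 14]
  [8] addr=0xc7 blk=12 s=0: VC-HIT | VC [4, 14]
  [9] addr=0x44 blk=4 s=0: VC-HIT | VC [12, 14]
  [10] addr=0xea blk=14 s=0: VC-HIT | VC [12, 4]
  [11] addr=0x45 blk=4 s=0: VC-HIT | VC [12, 14]
  [12] addr=0x45 blk=4 s=0: L1-HIT | VC [12, 14]
  [13] addr=0x4b blk=4 s=0: L1-HIT | VC [12, 14]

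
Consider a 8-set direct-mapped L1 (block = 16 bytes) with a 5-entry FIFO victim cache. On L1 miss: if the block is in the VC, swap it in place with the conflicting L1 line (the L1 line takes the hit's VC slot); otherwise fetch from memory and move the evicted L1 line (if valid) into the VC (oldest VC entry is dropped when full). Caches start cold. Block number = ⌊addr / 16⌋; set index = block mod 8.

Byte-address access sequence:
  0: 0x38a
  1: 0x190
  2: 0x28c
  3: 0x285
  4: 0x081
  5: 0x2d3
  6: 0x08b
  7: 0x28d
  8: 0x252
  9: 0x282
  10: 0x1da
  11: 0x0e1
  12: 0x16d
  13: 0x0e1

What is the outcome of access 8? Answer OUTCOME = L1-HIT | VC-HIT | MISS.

OUTCOME = MISS

  [0] addr=0x38a blk=56 s=0: MISS | VC []
  [1] addr=0x190 blk=25 s=1: MISS | VC []
  [2] addr=0x28c blk=40 s=0: MISS | VC [56]
  [3] addr=0x285 blk=40 s=0: L1-HIT | VC [56]
  [4] addr=0x81 blk=8 s=0: MISS | VC [56, 40]
  [5] addr=0x2d3 blk=45 s=5: MISS | VC [56, 40]
  [6] addr=0x8b blk=8 s=0: L1-HIT | VC [56, 40]
  [7] addr=0x28d blk=40 s=0: VC-HIT | VC [56, 8]
  [8] addr=0x252 blk=37 s=5: MISS | VC [56, 8, 45]
  [9] addr=0x282 blk=40 s=0: L1-HIT | VC [56, 8, 45]
  [10] addr=0x1da blk=29 s=5: MISS | VC [56, 8, 45, 37]
  [11] addr=0xe1 blk=14 s=6: MISS | VC [56, 8, 45, 37]
  [12] addr=0x16d blk=22 s=6: MISS | VC [56, 8, 45, 37, 14]
  [13] addr=0xe1 blk=14 s=6: VC-HIT | VC [56, 8, 45, 37, 22]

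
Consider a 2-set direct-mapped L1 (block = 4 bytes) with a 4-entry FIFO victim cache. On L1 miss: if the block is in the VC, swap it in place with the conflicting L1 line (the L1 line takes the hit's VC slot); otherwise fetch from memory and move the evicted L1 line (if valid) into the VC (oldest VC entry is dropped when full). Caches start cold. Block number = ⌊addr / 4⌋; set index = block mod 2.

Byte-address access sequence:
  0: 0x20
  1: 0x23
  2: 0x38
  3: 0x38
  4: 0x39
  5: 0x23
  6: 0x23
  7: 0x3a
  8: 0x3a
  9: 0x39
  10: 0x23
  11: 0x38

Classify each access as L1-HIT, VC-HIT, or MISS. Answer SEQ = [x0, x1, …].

  [0] addr=0x20 blk=8 s=0: MISS | VC []
  [1] addr=0x23 blk=8 s=0: L1-HIT | VC []
  [2] addr=0x38 blk=14 s=0: MISS | VC [8]
  [3] addr=0x38 blk=14 s=0: L1-HIT | VC [8]
  [4] addr=0x39 blk=14 s=0: L1-HIT | VC [8]
  [5] addr=0x23 blk=8 s=0: VC-HIT | VC [14]
  [6] addr=0x23 blk=8 s=0: L1-HIT | VC [14]
  [7] addr=0x3a blk=14 s=0: VC-HIT | VC [8]
  [8] addr=0x3a blk=14 s=0: L1-HIT | VC [8]
  [9] addr=0x39 blk=14 s=0: L1-HIT | VC [8]
  [10] addr=0x23 blk=8 s=0: VC-HIT | VC [14]
  [11] addr=0x38 blk=14 s=0: VC-HIT | VC [8]

SEQ = [MISS, L1-HIT, MISS, L1-HIT, L1-HIT, VC-HIT, L1-HIT, VC-HIT, L1-HIT, L1-HIT, VC-HIT, VC-HIT]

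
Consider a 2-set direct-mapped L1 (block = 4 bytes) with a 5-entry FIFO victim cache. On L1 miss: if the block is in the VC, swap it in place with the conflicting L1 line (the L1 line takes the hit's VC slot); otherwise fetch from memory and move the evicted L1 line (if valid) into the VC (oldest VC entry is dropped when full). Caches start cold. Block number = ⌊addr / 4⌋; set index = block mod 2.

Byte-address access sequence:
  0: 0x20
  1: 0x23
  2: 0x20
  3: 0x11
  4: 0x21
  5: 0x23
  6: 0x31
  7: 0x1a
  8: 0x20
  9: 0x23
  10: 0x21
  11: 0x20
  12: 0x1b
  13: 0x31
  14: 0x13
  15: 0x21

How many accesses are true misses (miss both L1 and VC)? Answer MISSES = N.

MISSES = 4

0: 0x20 (blk 8, set 0) → MISS  vc=[]
1: 0x23 (blk 8, set 0) → L1-HIT  vc=[]
2: 0x20 (blk 8, set 0) → L1-HIT  vc=[]
3: 0x11 (blk 4, set 0) → MISS  vc=[8]
4: 0x21 (blk 8, set 0) → VC-HIT  vc=[4]
5: 0x23 (blk 8, set 0) → L1-HIT  vc=[4]
6: 0x31 (blk 12, set 0) → MISS  vc=[4, 8]
7: 0x1a (blk 6, set 0) → MISS  vc=[4, 8, 12]
8: 0x20 (blk 8, set 0) → VC-HIT  vc=[4, 6, 12]
9: 0x23 (blk 8, set 0) → L1-HIT  vc=[4, 6, 12]
10: 0x21 (blk 8, set 0) → L1-HIT  vc=[4, 6, 12]
11: 0x20 (blk 8, set 0) → L1-HIT  vc=[4, 6, 12]
12: 0x1b (blk 6, set 0) → VC-HIT  vc=[4, 8, 12]
13: 0x31 (blk 12, set 0) → VC-HIT  vc=[4, 8, 6]
14: 0x13 (blk 4, set 0) → VC-HIT  vc=[12, 8, 6]
15: 0x21 (blk 8, set 0) → VC-HIT  vc=[12, 4, 6]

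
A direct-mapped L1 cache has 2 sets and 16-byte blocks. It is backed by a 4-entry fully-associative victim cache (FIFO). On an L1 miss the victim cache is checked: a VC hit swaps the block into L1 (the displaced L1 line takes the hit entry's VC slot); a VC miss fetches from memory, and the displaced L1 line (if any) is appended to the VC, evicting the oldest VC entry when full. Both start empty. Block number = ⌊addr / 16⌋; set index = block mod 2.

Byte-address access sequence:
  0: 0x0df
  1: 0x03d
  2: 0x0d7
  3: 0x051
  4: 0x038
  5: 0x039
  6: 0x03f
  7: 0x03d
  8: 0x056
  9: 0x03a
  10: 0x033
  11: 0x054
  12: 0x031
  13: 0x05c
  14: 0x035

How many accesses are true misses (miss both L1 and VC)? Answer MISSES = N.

0: 0xdf (blk 13, set 1) → MISS  vc=[]
1: 0x3d (blk 3, set 1) → MISS  vc=[13]
2: 0xd7 (blk 13, set 1) → VC-HIT  vc=[3]
3: 0x51 (blk 5, set 1) → MISS  vc=[3, 13]
4: 0x38 (blk 3, set 1) → VC-HIT  vc=[5, 13]
5: 0x39 (blk 3, set 1) → L1-HIT  vc=[5, 13]
6: 0x3f (blk 3, set 1) → L1-HIT  vc=[5, 13]
7: 0x3d (blk 3, set 1) → L1-HIT  vc=[5, 13]
8: 0x56 (blk 5, set 1) → VC-HIT  vc=[3, 13]
9: 0x3a (blk 3, set 1) → VC-HIT  vc=[5, 13]
10: 0x33 (blk 3, set 1) → L1-HIT  vc=[5, 13]
11: 0x54 (blk 5, set 1) → VC-HIT  vc=[3, 13]
12: 0x31 (blk 3, set 1) → VC-HIT  vc=[5, 13]
13: 0x5c (blk 5, set 1) → VC-HIT  vc=[3, 13]
14: 0x35 (blk 3, set 1) → VC-HIT  vc=[5, 13]

MISSES = 3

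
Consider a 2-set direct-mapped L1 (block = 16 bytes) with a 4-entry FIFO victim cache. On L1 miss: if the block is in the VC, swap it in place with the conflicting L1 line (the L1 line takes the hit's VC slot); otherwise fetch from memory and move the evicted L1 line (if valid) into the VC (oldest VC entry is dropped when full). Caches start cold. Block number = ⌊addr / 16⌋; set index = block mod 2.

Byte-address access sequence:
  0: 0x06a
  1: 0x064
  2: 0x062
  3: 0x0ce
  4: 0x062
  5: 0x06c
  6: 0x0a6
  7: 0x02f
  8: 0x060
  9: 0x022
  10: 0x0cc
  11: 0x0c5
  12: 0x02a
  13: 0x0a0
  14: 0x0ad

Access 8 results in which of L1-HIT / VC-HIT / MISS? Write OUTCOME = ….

OUTCOME = VC-HIT

0: 0x6a (blk 6, set 0) → MISS  vc=[]
1: 0x64 (blk 6, set 0) → L1-HIT  vc=[]
2: 0x62 (blk 6, set 0) → L1-HIT  vc=[]
3: 0xce (blk 12, set 0) → MISS  vc=[6]
4: 0x62 (blk 6, set 0) → VC-HIT  vc=[12]
5: 0x6c (blk 6, set 0) → L1-HIT  vc=[12]
6: 0xa6 (blk 10, set 0) → MISS  vc=[12, 6]
7: 0x2f (blk 2, set 0) → MISS  vc=[12, 6, 10]
8: 0x60 (blk 6, set 0) → VC-HIT  vc=[12, 2, 10]
9: 0x22 (blk 2, set 0) → VC-HIT  vc=[12, 6, 10]
10: 0xcc (blk 12, set 0) → VC-HIT  vc=[2, 6, 10]
11: 0xc5 (blk 12, set 0) → L1-HIT  vc=[2, 6, 10]
12: 0x2a (blk 2, set 0) → VC-HIT  vc=[12, 6, 10]
13: 0xa0 (blk 10, set 0) → VC-HIT  vc=[12, 6, 2]
14: 0xad (blk 10, set 0) → L1-HIT  vc=[12, 6, 2]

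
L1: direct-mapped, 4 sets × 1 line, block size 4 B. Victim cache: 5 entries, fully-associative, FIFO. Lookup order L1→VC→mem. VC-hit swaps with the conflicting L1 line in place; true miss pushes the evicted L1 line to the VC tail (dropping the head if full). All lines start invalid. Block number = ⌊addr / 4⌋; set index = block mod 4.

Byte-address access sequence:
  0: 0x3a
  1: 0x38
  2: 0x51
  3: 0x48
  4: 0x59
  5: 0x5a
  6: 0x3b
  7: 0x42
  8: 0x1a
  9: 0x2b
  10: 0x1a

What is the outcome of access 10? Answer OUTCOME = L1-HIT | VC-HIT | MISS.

OUTCOME = VC-HIT

  [0] addr=0x3a blk=14 s=2: MISS | VC []
  [1] addr=0x38 blk=14 s=2: L1-HIT | VC []
  [2] addr=0x51 blk=20 s=0: MISS | VC []
  [3] addr=0x48 blk=18 s=2: MISS | VC [14]
  [4] addr=0x59 blk=22 s=2: MISS | VC [14, 18]
  [5] addr=0x5a blk=22 s=2: L1-HIT | VC [14, 18]
  [6] addr=0x3b blk=14 s=2: VC-HIT | VC [22, 18]
  [7] addr=0x42 blk=16 s=0: MISS | VC [22, 18, 20]
  [8] addr=0x1a blk=6 s=2: MISS | VC [22, 18, 20, 14]
  [9] addr=0x2b blk=10 s=2: MISS | VC [22, 18, 20, 14, 6]
  [10] addr=0x1a blk=6 s=2: VC-HIT | VC [22, 18, 20, 14, 10]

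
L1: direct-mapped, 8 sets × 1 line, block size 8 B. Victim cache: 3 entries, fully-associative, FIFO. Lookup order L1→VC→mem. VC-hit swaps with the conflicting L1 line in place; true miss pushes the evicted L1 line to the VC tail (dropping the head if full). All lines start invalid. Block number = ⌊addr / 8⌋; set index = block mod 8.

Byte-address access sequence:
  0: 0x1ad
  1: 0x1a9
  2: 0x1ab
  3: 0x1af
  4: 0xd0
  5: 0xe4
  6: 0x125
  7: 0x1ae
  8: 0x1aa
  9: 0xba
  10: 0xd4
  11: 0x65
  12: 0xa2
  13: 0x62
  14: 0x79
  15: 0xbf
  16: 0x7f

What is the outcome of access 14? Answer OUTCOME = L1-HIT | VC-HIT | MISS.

#0 0x1ad→b53/s5 MISS; vc=[]
#1 0x1a9→b53/s5 L1-HIT; vc=[]
#2 0x1ab→b53/s5 L1-HIT; vc=[]
#3 0x1af→b53/s5 L1-HIT; vc=[]
#4 0xd0→b26/s2 MISS; vc=[]
#5 0xe4→b28/s4 MISS; vc=[]
#6 0x125→b36/s4 MISS; vc=[28]
#7 0x1ae→b53/s5 L1-HIT; vc=[28]
#8 0x1aa→b53/s5 L1-HIT; vc=[28]
#9 0xba→b23/s7 MISS; vc=[28]
#10 0xd4→b26/s2 L1-HIT; vc=[28]
#11 0x65→b12/s4 MISS; vc=[28,36]
#12 0xa2→b20/s4 MISS; vc=[28,36,12]
#13 0x62→b12/s4 VC-HIT; vc=[28,36,20]
#14 0x79→b15/s7 MISS; vc=[36,20,23]
#15 0xbf→b23/s7 VC-HIT; vc=[36,20,15]
#16 0x7f→b15/s7 VC-HIT; vc=[36,20,23]

OUTCOME = MISS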